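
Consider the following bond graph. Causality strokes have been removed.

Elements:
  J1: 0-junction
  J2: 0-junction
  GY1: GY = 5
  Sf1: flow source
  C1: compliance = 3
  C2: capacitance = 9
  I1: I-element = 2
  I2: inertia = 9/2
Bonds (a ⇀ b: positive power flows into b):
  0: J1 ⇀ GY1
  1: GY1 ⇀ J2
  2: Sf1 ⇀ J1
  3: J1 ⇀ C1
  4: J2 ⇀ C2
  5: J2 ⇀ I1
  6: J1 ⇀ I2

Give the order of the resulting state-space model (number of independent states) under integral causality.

b2 stroke at Sf1  (Sf1 (Sf) sets flow on bond)
b3 stroke at J1  (C1: C, integral causality)
b0 stroke at GY1  (common-e at J1 fixed by 3)
b6 stroke at I2  (J1: bond 3 brought effort, rest push out)
b1 stroke at GY1  (through GY1, causality inverts; strokes same side of GY1)
b4 stroke at J2  (C2: C, integral causality)
b5 stroke at I1  (common-e at J2 fixed by 4)

4  (C1, C2, I1, I2 all integral)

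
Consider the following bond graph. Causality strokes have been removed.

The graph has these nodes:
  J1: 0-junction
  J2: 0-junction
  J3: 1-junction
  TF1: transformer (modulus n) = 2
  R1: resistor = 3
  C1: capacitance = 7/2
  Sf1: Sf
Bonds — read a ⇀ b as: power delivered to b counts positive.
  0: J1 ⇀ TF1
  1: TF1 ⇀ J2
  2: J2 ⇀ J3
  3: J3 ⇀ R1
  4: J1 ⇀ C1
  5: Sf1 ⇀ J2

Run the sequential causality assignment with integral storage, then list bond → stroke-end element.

#0 stroke→TF1
#1 stroke→J2
#2 stroke→J3
#3 stroke→R1
#4 stroke→J1
#5 stroke→Sf1

β5 stroke at Sf1  (Sf1: flow source, stroke at near end)
β4 stroke at J1  (prefer integral on C1)
β0 stroke at TF1  (J1: bond 4 brought effort, rest push out)
β1 stroke at J2  (TF1: transformer flips bond 0)
β2 stroke at J3  (0-jn J2 has e-setter on 1)
β3 stroke at R1  (J3: last free bond brings flow in)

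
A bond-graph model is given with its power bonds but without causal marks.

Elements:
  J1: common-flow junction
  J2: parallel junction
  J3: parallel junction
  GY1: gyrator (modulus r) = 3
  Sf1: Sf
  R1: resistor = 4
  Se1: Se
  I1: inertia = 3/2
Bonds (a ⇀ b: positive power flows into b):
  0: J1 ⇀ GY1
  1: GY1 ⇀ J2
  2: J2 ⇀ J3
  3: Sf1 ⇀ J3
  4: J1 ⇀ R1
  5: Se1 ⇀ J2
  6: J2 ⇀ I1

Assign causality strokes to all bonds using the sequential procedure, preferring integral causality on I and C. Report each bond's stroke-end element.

bond 3 stroke→Sf1  (Sf1 fixes flow; stroke at Sf1)
bond 5 stroke→J2  (source Se1 imposes e)
bond 1 stroke→GY1  (J2: bond 5 brought effort, rest push out)
bond 2 stroke→J3  (0-jn J2 has e-setter on 5)
bond 6 stroke→I1  (J2 effort already set via bond 5)
bond 0 stroke→GY1  (GY1: gyrator matches bond 1)
bond 4 stroke→J1  (1-jn J1 has f-setter on 0)

#0 →GY1
#1 →GY1
#2 →J3
#3 →Sf1
#4 →J1
#5 →J2
#6 →I1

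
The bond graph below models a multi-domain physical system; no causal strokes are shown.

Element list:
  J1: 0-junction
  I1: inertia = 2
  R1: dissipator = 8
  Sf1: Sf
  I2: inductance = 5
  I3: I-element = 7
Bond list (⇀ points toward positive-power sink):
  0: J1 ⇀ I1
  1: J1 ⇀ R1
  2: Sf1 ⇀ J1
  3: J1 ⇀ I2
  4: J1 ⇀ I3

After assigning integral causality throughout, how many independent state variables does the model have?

3  (I1, I2, I3 all integral)

b2 stroke→Sf1  (source Sf1 imposes f)
b0 stroke→I1  (I1 integral (f out))
b3 stroke→I2  (I2: I, integral causality)
b4 stroke→I3  (prefer integral on I3)
b1 stroke→J1  (J1: last free bond brings effort in)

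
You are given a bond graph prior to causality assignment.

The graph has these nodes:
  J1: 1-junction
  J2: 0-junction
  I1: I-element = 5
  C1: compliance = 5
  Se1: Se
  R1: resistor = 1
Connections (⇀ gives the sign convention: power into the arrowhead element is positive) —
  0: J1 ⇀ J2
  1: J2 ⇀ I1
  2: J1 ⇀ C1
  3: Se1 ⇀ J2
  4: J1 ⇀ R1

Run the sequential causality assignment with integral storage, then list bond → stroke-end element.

β0 |J1
β1 |I1
β2 |J1
β3 |J2
β4 |R1

#3 stroke→J2  (Se1 (Se) sets effort on bond)
#0 stroke→J1  (common-e at J2 fixed by 3)
#1 stroke→I1  (J2: bond 3 brought effort, rest push out)
#2 stroke→J1  (C1 outputs effort q/C1)
#4 stroke→R1  (only one flow-in slot at J1)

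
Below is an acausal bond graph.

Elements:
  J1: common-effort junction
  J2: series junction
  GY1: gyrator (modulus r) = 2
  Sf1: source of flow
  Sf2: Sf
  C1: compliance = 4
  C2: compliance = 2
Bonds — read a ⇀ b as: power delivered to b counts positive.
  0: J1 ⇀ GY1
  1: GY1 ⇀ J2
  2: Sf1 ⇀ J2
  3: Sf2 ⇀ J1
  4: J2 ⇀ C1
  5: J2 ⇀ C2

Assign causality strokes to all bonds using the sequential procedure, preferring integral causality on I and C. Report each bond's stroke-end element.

b2 |Sf1  (Sf1: flow source, stroke at near end)
b3 |Sf2  (Sf2 (Sf) sets flow on bond)
b0 |J1  (J1: last free bond brings effort in)
b1 |J2  (J2: bond 2 brought flow, rest push out)
b4 |J2  (1-jn J2 has f-setter on 2)
b5 |J2  (J2: bond 2 brought flow, rest push out)

bond 0 |J1
bond 1 |J2
bond 2 |Sf1
bond 3 |Sf2
bond 4 |J2
bond 5 |J2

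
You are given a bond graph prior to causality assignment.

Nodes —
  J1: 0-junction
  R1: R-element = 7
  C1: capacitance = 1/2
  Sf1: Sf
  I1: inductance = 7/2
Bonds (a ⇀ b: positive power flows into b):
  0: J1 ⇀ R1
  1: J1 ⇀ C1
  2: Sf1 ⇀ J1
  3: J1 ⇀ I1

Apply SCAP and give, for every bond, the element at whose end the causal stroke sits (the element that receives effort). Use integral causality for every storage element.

#0 stroke at R1
#1 stroke at J1
#2 stroke at Sf1
#3 stroke at I1

b2 stroke→Sf1  (source Sf1 imposes f)
b1 stroke→J1  (C1 integral (e out))
b0 stroke→R1  (0-jn J1 has e-setter on 1)
b3 stroke→I1  (0-jn J1 has e-setter on 1)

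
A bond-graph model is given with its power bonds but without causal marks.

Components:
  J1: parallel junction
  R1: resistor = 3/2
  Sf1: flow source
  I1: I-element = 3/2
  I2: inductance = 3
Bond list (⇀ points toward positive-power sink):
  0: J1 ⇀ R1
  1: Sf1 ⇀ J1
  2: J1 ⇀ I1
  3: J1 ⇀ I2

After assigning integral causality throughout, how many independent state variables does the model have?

β1 →Sf1  (Sf1: flow source, stroke at near end)
β2 →I1  (I1 integral (f out))
β3 →I2  (I2 integral (f out))
β0 →J1  (only one effort-in slot at J1)

2  (I1, I2 all integral)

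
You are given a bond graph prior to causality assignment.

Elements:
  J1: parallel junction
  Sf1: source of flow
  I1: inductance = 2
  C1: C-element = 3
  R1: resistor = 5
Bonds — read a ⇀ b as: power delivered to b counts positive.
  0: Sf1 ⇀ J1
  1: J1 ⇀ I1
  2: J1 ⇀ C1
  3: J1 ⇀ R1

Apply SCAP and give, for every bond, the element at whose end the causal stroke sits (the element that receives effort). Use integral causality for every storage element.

#0 stroke→Sf1  (source Sf1 imposes f)
#1 stroke→I1  (prefer integral on I1)
#2 stroke→J1  (C1 integral (e out))
#3 stroke→R1  (J1 effort already set via bond 2)

β0 →Sf1
β1 →I1
β2 →J1
β3 →R1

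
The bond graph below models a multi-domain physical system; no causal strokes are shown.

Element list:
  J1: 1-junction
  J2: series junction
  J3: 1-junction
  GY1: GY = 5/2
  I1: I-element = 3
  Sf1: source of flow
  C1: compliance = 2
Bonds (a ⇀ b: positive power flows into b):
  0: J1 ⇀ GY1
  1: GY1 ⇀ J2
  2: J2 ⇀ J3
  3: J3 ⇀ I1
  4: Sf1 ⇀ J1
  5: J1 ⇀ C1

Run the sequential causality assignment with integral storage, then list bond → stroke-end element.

bond 4 stroke→Sf1  (source Sf1 imposes f)
bond 0 stroke→J1  (1-jn J1 has f-setter on 4)
bond 5 stroke→J1  (common-f at J1 fixed by 4)
bond 1 stroke→J2  (GY1 both-in/both-out from 0)
bond 2 stroke→J3  (J2: last free bond brings flow in)
bond 3 stroke→I1  (only one flow-in slot at J3)

#0 →J1
#1 →J2
#2 →J3
#3 →I1
#4 →Sf1
#5 →J1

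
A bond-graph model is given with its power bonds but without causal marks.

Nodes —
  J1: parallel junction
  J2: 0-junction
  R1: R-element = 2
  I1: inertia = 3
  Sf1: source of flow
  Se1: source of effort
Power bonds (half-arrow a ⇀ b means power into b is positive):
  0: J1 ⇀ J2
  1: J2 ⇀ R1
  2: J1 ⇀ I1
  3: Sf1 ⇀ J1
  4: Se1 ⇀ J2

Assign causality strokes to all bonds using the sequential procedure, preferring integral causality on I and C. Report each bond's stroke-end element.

b3 →Sf1  (Sf1 (Sf) sets flow on bond)
b4 →J2  (source Se1 imposes e)
b0 →J1  (J2 effort already set via bond 4)
b1 →R1  (J2 effort already set via bond 4)
b2 →I1  (common-e at J1 fixed by 0)

β0 |J1
β1 |R1
β2 |I1
β3 |Sf1
β4 |J2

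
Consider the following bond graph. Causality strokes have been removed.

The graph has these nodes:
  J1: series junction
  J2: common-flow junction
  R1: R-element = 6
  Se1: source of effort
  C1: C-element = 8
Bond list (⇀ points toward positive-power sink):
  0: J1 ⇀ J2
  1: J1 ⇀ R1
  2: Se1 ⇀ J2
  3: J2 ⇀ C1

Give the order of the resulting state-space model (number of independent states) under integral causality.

1  (C1 all integral)

β2 stroke→J2  (Se1 (Se) sets effort on bond)
β3 stroke→J2  (prefer integral on C1)
β0 stroke→J1  (only one flow-in slot at J2)
β1 stroke→R1  (closing 1-jn rule on J1)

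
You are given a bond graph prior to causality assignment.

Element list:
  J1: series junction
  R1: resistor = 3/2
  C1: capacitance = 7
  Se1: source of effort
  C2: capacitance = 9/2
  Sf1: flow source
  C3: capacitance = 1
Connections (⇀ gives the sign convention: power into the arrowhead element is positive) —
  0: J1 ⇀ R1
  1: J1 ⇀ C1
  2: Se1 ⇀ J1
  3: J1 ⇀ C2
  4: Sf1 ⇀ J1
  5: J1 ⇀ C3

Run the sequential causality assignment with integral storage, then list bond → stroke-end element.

β0 |J1
β1 |J1
β2 |J1
β3 |J1
β4 |Sf1
β5 |J1

bond 2 stroke at J1  (Se1 (Se) sets effort on bond)
bond 4 stroke at Sf1  (Sf1 fixes flow; stroke at Sf1)
bond 0 stroke at J1  (1-jn J1 has f-setter on 4)
bond 1 stroke at J1  (1-jn J1 has f-setter on 4)
bond 3 stroke at J1  (J1: bond 4 brought flow, rest push out)
bond 5 stroke at J1  (J1 flow already set via bond 4)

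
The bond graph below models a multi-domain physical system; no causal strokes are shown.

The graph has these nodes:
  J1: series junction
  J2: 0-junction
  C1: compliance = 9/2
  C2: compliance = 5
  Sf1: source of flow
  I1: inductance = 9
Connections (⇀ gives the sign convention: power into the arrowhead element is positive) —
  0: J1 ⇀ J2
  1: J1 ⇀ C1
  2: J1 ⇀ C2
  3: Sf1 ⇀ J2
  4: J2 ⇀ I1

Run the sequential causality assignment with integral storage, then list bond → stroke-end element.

b0 stroke→J2
b1 stroke→J1
b2 stroke→J1
b3 stroke→Sf1
b4 stroke→I1

#3 stroke→Sf1  (source Sf1 imposes f)
#1 stroke→J1  (C1 outputs effort q/C1)
#2 stroke→J1  (C2 outputs effort q/C2)
#0 stroke→J2  (J1: last free bond brings flow in)
#4 stroke→I1  (0-jn J2 has e-setter on 0)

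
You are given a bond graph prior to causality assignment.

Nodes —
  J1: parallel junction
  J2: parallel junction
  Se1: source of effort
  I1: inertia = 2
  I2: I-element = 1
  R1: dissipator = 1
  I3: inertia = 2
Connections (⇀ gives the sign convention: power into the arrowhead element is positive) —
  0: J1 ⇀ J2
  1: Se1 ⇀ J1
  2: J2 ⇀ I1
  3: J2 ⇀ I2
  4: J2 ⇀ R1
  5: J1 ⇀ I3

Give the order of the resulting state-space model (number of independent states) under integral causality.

3  (I1, I2, I3 all integral)

b1 →J1  (Se1: effort source, stroke at far end)
b0 →J2  (J1 effort already set via bond 1)
b5 →I3  (0-jn J1 has e-setter on 1)
b2 →I1  (J2 effort already set via bond 0)
b3 →I2  (common-e at J2 fixed by 0)
b4 →R1  (J2 effort already set via bond 0)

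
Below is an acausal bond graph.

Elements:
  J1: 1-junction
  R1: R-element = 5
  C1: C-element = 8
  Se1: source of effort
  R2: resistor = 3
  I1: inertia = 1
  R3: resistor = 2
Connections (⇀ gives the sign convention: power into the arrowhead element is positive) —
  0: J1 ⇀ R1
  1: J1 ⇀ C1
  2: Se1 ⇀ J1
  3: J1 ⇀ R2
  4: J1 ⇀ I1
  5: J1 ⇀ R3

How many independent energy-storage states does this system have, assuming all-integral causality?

2  (C1, I1 all integral)

b2 →J1  (Se1 (Se) sets effort on bond)
b1 →J1  (prefer integral on C1)
b4 →I1  (I1 integral (f out))
b0 →J1  (1-jn J1 has f-setter on 4)
b3 →J1  (1-jn J1 has f-setter on 4)
b5 →J1  (J1: bond 4 brought flow, rest push out)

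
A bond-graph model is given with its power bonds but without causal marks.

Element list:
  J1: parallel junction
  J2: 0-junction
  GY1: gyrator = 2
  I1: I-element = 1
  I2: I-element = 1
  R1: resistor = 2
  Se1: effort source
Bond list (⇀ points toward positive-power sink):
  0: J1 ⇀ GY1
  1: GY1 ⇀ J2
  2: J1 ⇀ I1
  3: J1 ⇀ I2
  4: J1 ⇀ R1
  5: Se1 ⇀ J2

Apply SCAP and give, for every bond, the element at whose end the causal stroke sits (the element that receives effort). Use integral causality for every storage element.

b0 stroke→GY1
b1 stroke→GY1
b2 stroke→I1
b3 stroke→I2
b4 stroke→J1
b5 stroke→J2

b5 →J2  (Se1 fixes effort; stroke away)
b1 →GY1  (0-jn J2 has e-setter on 5)
b0 →GY1  (through GY1, causality inverts; strokes same side of GY1)
b2 →I1  (prefer integral on I1)
b3 →I2  (prefer integral on I2)
b4 →J1  (closing 0-jn rule on J1)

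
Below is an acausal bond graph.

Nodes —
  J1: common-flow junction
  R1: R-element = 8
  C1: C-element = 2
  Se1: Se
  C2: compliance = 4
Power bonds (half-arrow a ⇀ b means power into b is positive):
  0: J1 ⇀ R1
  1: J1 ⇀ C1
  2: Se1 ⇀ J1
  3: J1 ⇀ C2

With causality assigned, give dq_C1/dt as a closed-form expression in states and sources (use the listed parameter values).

dq_C1/dt = E_Se1/8 - q_C1/16 - q_C2/32

bond 2 |J1  (Se1 fixes effort; stroke away)
bond 1 |J1  (C1: C, integral causality)
bond 3 |J1  (C2 outputs effort q/C2)
bond 0 |R1  (J1 needs exactly one f-in)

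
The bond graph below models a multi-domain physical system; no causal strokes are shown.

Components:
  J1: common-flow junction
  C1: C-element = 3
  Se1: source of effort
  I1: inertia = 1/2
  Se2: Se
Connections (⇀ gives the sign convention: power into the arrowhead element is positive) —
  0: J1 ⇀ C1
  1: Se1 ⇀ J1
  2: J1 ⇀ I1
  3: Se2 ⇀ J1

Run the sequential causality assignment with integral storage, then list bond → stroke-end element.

#0 |J1
#1 |J1
#2 |I1
#3 |J1

bond 1 stroke→J1  (source Se1 imposes e)
bond 3 stroke→J1  (Se2 fixes effort; stroke away)
bond 0 stroke→J1  (C1 integral (e out))
bond 2 stroke→I1  (closing 1-jn rule on J1)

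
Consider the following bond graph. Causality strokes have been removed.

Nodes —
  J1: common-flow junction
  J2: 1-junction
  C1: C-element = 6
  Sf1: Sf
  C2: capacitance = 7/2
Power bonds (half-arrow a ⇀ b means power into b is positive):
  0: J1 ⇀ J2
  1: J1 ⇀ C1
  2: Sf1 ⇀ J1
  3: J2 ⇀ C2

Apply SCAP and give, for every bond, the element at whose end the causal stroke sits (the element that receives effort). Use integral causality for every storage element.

b0 |J1
b1 |J1
b2 |Sf1
b3 |J2

bond 2 →Sf1  (Sf1 (Sf) sets flow on bond)
bond 0 →J1  (common-f at J1 fixed by 2)
bond 1 →J1  (J1 flow already set via bond 2)
bond 3 →J2  (J2 flow already set via bond 0)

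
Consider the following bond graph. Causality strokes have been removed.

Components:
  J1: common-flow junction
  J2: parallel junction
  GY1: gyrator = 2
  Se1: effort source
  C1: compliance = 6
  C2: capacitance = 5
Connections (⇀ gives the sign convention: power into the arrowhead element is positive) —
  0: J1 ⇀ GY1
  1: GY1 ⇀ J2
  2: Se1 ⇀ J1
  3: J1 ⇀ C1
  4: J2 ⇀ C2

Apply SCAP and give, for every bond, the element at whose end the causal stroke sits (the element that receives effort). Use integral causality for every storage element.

#0 stroke→GY1
#1 stroke→GY1
#2 stroke→J1
#3 stroke→J1
#4 stroke→J2

bond 2 |J1  (Se1 (Se) sets effort on bond)
bond 3 |J1  (prefer integral on C1)
bond 0 |GY1  (J1: last free bond brings flow in)
bond 1 |GY1  (GY1 both-in/both-out from 0)
bond 4 |J2  (J2 needs exactly one e-in)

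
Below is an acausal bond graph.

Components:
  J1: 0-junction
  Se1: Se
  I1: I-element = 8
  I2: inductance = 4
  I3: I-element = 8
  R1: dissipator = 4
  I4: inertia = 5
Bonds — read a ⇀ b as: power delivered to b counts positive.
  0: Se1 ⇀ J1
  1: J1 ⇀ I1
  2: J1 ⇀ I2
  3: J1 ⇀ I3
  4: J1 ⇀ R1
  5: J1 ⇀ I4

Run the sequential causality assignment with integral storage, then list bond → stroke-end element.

b0 →J1  (Se1 (Se) sets effort on bond)
b1 →I1  (common-e at J1 fixed by 0)
b2 →I2  (common-e at J1 fixed by 0)
b3 →I3  (common-e at J1 fixed by 0)
b4 →R1  (J1: bond 0 brought effort, rest push out)
b5 →I4  (0-jn J1 has e-setter on 0)

b0 stroke at J1
b1 stroke at I1
b2 stroke at I2
b3 stroke at I3
b4 stroke at R1
b5 stroke at I4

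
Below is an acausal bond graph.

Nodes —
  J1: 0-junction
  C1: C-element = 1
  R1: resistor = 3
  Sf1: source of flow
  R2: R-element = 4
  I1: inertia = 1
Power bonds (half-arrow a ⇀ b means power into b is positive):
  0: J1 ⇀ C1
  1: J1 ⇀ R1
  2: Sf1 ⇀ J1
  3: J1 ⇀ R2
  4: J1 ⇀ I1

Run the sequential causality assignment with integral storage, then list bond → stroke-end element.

β2 stroke→Sf1  (Sf1 fixes flow; stroke at Sf1)
β0 stroke→J1  (prefer integral on C1)
β1 stroke→R1  (common-e at J1 fixed by 0)
β3 stroke→R2  (J1: bond 0 brought effort, rest push out)
β4 stroke→I1  (common-e at J1 fixed by 0)

#0 stroke→J1
#1 stroke→R1
#2 stroke→Sf1
#3 stroke→R2
#4 stroke→I1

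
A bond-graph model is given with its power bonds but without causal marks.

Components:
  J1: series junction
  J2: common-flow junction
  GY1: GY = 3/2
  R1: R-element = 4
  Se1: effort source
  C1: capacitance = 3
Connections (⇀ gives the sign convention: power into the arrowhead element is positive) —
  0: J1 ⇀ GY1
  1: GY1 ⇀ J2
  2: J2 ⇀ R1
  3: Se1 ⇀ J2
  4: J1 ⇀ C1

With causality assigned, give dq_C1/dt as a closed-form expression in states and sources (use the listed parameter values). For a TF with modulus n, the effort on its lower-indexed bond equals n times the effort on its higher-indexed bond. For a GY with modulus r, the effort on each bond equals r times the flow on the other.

dq_C1/dt = -2*E_Se1/3 - 16*q_C1/27

#3 stroke at J2  (Se1 (Se) sets effort on bond)
#4 stroke at J1  (C1 integral (e out))
#0 stroke at GY1  (J1: last free bond brings flow in)
#1 stroke at GY1  (through GY1, causality inverts; strokes same side of GY1)
#2 stroke at J2  (1-jn J2 has f-setter on 1)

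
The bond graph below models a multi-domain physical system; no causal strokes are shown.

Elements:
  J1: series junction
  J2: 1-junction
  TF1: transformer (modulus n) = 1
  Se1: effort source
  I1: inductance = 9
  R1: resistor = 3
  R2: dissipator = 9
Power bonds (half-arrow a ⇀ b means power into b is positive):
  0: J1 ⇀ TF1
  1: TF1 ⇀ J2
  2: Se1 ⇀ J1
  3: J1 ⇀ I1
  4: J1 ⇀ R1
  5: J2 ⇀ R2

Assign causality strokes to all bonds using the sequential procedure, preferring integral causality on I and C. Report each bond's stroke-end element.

#0 |J1
#1 |TF1
#2 |J1
#3 |I1
#4 |J1
#5 |J2

β2 →J1  (Se1 fixes effort; stroke away)
β3 →I1  (I1: I, integral causality)
β0 →J1  (J1 flow already set via bond 3)
β4 →J1  (1-jn J1 has f-setter on 3)
β1 →TF1  (TF TF1: opposite of bond 0)
β5 →J2  (1-jn J2 has f-setter on 1)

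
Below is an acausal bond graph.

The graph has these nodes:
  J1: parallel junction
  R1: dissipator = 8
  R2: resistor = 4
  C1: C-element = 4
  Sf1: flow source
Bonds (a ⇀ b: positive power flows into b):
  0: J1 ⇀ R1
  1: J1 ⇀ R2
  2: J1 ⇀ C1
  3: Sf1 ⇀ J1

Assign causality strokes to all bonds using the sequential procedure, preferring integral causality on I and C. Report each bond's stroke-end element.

#3 stroke→Sf1  (Sf1 fixes flow; stroke at Sf1)
#2 stroke→J1  (C1 integral (e out))
#0 stroke→R1  (J1 effort already set via bond 2)
#1 stroke→R2  (J1 effort already set via bond 2)

β0 stroke at R1
β1 stroke at R2
β2 stroke at J1
β3 stroke at Sf1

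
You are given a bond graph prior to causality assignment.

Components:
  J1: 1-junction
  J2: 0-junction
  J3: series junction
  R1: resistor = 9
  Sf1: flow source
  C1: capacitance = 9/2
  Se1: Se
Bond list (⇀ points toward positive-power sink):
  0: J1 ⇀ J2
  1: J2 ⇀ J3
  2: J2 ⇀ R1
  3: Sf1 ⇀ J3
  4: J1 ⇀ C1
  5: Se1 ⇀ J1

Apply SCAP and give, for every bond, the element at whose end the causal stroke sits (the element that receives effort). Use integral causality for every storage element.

β3 →Sf1  (Sf1: flow source, stroke at near end)
β5 →J1  (Se1 fixes effort; stroke away)
β1 →J3  (J3 flow already set via bond 3)
β4 →J1  (prefer integral on C1)
β0 →J2  (only one flow-in slot at J1)
β2 →R1  (common-e at J2 fixed by 0)

β0 |J2
β1 |J3
β2 |R1
β3 |Sf1
β4 |J1
β5 |J1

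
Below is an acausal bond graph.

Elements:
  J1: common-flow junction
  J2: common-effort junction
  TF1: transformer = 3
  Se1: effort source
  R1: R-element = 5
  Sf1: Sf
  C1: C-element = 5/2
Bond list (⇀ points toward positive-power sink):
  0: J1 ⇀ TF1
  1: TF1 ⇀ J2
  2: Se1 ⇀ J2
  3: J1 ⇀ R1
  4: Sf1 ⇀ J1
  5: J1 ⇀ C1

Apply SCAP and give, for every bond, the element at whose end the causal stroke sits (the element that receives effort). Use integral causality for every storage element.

β2 |J2  (Se1 fixes effort; stroke away)
β4 |Sf1  (Sf1 fixes flow; stroke at Sf1)
β0 |J1  (1-jn J1 has f-setter on 4)
β3 |J1  (J1 flow already set via bond 4)
β5 |J1  (J1: bond 4 brought flow, rest push out)
β1 |TF1  (common-e at J2 fixed by 2)

bond 0 stroke→J1
bond 1 stroke→TF1
bond 2 stroke→J2
bond 3 stroke→J1
bond 4 stroke→Sf1
bond 5 stroke→J1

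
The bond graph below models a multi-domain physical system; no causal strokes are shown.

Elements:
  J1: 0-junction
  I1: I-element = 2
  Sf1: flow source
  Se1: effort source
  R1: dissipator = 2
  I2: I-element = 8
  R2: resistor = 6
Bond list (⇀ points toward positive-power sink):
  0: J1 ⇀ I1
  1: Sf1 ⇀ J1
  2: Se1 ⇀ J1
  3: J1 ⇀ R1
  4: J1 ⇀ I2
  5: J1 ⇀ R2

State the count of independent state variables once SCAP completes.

2  (I1, I2 all integral)

bond 1 stroke at Sf1  (source Sf1 imposes f)
bond 2 stroke at J1  (Se1 fixes effort; stroke away)
bond 0 stroke at I1  (J1: bond 2 brought effort, rest push out)
bond 3 stroke at R1  (0-jn J1 has e-setter on 2)
bond 4 stroke at I2  (common-e at J1 fixed by 2)
bond 5 stroke at R2  (common-e at J1 fixed by 2)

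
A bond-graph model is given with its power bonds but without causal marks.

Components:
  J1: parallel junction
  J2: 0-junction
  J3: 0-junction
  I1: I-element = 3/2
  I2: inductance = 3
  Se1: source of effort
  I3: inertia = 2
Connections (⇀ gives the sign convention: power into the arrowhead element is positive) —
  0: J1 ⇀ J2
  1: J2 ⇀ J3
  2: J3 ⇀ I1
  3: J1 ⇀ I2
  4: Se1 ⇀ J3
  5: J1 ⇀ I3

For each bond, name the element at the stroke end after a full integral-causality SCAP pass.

#4 →J3  (source Se1 imposes e)
#1 →J2  (common-e at J3 fixed by 4)
#2 →I1  (J3 effort already set via bond 4)
#0 →J1  (J2 effort already set via bond 1)
#3 →I2  (J1: bond 0 brought effort, rest push out)
#5 →I3  (J1 effort already set via bond 0)

bond 0 →J1
bond 1 →J2
bond 2 →I1
bond 3 →I2
bond 4 →J3
bond 5 →I3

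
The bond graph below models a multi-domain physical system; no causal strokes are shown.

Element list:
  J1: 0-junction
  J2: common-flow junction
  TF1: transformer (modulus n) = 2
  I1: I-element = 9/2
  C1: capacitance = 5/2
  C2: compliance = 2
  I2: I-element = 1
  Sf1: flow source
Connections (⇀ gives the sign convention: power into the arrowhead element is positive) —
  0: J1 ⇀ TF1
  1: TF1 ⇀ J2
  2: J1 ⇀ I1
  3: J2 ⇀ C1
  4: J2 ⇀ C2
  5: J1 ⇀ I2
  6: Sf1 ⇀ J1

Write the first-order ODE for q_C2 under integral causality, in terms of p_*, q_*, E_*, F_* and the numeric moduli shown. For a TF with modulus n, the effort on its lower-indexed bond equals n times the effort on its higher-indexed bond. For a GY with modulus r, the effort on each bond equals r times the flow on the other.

bond 6 →Sf1  (Sf1: flow source, stroke at near end)
bond 2 →I1  (I1 outputs flow p/I1)
bond 3 →J2  (C1 outputs effort q/C1)
bond 4 →J2  (C2 integral (e out))
bond 1 →TF1  (J2: last free bond brings flow in)
bond 0 →J1  (TF1: transformer flips bond 1)
bond 5 →I2  (0-jn J1 has e-setter on 0)

dq_C2/dt = 2*F_Sf1 - 4*p_I1/9 - 2*p_I2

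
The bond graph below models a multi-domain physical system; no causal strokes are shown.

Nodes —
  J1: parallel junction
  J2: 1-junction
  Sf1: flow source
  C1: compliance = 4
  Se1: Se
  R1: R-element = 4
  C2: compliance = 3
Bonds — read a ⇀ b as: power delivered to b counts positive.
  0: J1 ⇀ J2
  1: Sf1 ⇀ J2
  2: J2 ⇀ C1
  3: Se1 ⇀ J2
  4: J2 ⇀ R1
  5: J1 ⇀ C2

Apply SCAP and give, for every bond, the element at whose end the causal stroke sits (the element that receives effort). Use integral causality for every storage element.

β1 →Sf1  (Sf1: flow source, stroke at near end)
β3 →J2  (Se1 (Se) sets effort on bond)
β0 →J2  (J2: bond 1 brought flow, rest push out)
β2 →J2  (J2 flow already set via bond 1)
β4 →J2  (common-f at J2 fixed by 1)
β5 →J1  (closing 0-jn rule on J1)

#0 →J2
#1 →Sf1
#2 →J2
#3 →J2
#4 →J2
#5 →J1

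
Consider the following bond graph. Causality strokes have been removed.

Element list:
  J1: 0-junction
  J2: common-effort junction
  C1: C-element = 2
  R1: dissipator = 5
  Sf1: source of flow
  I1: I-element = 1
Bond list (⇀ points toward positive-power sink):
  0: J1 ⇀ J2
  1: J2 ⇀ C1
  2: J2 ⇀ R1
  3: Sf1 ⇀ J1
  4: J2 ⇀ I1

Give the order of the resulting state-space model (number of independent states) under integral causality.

#3 →Sf1  (Sf1: flow source, stroke at near end)
#0 →J1  (only one effort-in slot at J1)
#1 →J2  (C1 outputs effort q/C1)
#2 →R1  (0-jn J2 has e-setter on 1)
#4 →I1  (0-jn J2 has e-setter on 1)

2  (C1, I1 all integral)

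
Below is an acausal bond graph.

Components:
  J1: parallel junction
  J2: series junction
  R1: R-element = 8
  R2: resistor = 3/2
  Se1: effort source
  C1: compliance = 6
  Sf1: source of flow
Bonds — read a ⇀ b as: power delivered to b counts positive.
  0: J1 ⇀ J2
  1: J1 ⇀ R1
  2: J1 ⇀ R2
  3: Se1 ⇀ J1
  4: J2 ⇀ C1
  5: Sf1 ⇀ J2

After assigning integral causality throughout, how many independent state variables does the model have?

1  (C1 all integral)

β3 →J1  (Se1 (Se) sets effort on bond)
β5 →Sf1  (source Sf1 imposes f)
β0 →J2  (0-jn J1 has e-setter on 3)
β1 →R1  (0-jn J1 has e-setter on 3)
β2 →R2  (J1: bond 3 brought effort, rest push out)
β4 →J2  (common-f at J2 fixed by 5)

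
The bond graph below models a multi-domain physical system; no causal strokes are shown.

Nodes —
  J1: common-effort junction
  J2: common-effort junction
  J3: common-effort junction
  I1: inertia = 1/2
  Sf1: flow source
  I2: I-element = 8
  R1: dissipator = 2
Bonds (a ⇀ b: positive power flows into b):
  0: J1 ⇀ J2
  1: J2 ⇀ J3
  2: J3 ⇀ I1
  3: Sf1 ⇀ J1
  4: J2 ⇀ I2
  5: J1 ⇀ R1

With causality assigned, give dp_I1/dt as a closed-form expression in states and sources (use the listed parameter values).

dp_I1/dt = 2*F_Sf1 - 4*p_I1 - p_I2/4

b3 stroke at Sf1  (Sf1 fixes flow; stroke at Sf1)
b2 stroke at I1  (I1 integral (f out))
b1 stroke at J3  (closing 0-jn rule on J3)
b4 stroke at I2  (I2: I, integral causality)
b0 stroke at J2  (only one effort-in slot at J2)
b5 stroke at J1  (closing 0-jn rule on J1)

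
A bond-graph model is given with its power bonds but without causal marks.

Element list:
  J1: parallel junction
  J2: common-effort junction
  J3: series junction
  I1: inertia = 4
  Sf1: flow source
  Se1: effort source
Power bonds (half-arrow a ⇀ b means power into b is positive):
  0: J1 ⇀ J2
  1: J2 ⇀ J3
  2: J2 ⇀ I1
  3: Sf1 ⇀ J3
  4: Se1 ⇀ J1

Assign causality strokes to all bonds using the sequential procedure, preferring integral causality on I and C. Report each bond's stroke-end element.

b3 |Sf1  (Sf1 (Sf) sets flow on bond)
b4 |J1  (Se1 (Se) sets effort on bond)
b0 |J2  (common-e at J1 fixed by 4)
b1 |J3  (0-jn J2 has e-setter on 0)
b2 |I1  (J2: bond 0 brought effort, rest push out)

b0 stroke→J2
b1 stroke→J3
b2 stroke→I1
b3 stroke→Sf1
b4 stroke→J1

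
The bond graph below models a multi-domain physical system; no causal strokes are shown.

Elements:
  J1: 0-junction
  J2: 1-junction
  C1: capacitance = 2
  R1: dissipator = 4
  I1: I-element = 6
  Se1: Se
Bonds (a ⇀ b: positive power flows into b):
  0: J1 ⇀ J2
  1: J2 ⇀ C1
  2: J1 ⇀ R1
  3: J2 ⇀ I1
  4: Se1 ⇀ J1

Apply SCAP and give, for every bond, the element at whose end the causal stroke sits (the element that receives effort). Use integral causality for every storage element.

bond 4 stroke at J1  (Se1 (Se) sets effort on bond)
bond 0 stroke at J2  (0-jn J1 has e-setter on 4)
bond 2 stroke at R1  (J1: bond 4 brought effort, rest push out)
bond 1 stroke at J2  (C1: C, integral causality)
bond 3 stroke at I1  (only one flow-in slot at J2)

b0 |J2
b1 |J2
b2 |R1
b3 |I1
b4 |J1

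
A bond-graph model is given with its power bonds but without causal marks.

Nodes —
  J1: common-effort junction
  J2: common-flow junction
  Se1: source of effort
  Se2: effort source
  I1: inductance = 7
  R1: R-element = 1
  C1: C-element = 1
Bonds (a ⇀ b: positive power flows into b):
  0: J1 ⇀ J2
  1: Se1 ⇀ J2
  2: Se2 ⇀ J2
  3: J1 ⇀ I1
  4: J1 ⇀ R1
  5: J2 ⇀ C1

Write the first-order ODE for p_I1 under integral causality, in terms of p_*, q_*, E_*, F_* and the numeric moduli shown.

β1 →J2  (Se1 fixes effort; stroke away)
β2 →J2  (Se2: effort source, stroke at far end)
β3 →I1  (prefer integral on I1)
β5 →J2  (C1 integral (e out))
β0 →J1  (closing 1-jn rule on J2)
β4 →R1  (common-e at J1 fixed by 0)

dp_I1/dt = -E_Se1 - E_Se2 + q_C1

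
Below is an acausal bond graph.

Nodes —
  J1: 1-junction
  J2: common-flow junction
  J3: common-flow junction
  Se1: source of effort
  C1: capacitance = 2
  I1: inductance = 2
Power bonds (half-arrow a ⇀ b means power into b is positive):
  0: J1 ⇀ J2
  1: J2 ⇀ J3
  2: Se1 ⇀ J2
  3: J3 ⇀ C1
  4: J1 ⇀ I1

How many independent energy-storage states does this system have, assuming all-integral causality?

2  (C1, I1 all integral)

β2 stroke→J2  (Se1 (Se) sets effort on bond)
β3 stroke→J3  (prefer integral on C1)
β1 stroke→J2  (only one flow-in slot at J3)
β0 stroke→J1  (only one flow-in slot at J2)
β4 stroke→I1  (closing 1-jn rule on J1)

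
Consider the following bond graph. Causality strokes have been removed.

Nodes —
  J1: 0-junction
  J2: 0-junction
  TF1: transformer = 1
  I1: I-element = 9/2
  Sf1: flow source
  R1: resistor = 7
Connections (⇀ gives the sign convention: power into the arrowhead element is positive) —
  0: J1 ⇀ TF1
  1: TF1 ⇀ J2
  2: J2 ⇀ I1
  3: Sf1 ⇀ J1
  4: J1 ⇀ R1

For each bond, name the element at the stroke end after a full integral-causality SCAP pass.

#3 |Sf1  (Sf1 fixes flow; stroke at Sf1)
#2 |I1  (prefer integral on I1)
#1 |J2  (J2: last free bond brings effort in)
#0 |TF1  (through TF1, causality passes straight; one stroke at TF1)
#4 |J1  (J1: last free bond brings effort in)

#0 |TF1
#1 |J2
#2 |I1
#3 |Sf1
#4 |J1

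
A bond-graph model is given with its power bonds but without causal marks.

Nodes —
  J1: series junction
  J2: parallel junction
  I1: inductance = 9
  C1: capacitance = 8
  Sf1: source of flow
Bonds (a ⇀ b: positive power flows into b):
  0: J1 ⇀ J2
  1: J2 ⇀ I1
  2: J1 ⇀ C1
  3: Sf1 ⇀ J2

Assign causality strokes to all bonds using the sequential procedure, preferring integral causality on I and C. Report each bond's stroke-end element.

#3 →Sf1  (source Sf1 imposes f)
#1 →I1  (I1: I, integral causality)
#0 →J2  (closing 0-jn rule on J2)
#2 →J1  (1-jn J1 has f-setter on 0)

#0 stroke at J2
#1 stroke at I1
#2 stroke at J1
#3 stroke at Sf1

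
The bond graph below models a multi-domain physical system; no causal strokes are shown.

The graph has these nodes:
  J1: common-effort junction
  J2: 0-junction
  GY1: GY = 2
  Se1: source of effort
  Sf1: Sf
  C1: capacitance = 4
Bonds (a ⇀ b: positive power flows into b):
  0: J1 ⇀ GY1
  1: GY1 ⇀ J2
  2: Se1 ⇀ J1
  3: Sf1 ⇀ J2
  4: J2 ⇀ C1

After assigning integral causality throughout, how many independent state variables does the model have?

1  (C1 all integral)

#2 |J1  (Se1 fixes effort; stroke away)
#3 |Sf1  (Sf1: flow source, stroke at near end)
#0 |GY1  (0-jn J1 has e-setter on 2)
#1 |GY1  (GY1 both-in/both-out from 0)
#4 |J2  (closing 0-jn rule on J2)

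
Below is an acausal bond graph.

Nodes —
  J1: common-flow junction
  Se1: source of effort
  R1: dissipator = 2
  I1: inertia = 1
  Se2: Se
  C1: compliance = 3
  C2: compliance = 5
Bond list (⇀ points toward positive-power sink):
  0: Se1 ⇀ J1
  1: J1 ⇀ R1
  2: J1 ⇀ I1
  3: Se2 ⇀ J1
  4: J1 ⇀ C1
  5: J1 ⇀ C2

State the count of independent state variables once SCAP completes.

β0 |J1  (source Se1 imposes e)
β3 |J1  (source Se2 imposes e)
β2 |I1  (I1 outputs flow p/I1)
β1 |J1  (J1: bond 2 brought flow, rest push out)
β4 |J1  (1-jn J1 has f-setter on 2)
β5 |J1  (J1 flow already set via bond 2)

3  (C1, C2, I1 all integral)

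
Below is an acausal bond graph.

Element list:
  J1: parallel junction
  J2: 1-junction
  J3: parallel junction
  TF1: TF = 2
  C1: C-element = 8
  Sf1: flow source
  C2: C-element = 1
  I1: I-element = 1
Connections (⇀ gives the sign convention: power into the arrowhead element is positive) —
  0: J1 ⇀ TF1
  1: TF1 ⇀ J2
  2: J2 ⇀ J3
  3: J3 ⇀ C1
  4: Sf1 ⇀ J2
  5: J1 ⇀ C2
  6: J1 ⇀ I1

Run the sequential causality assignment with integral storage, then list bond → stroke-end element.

#0 stroke→TF1
#1 stroke→J2
#2 stroke→J2
#3 stroke→J3
#4 stroke→Sf1
#5 stroke→J1
#6 stroke→I1

b4 stroke→Sf1  (source Sf1 imposes f)
b1 stroke→J2  (common-f at J2 fixed by 4)
b2 stroke→J2  (common-f at J2 fixed by 4)
b3 stroke→J3  (J3: last free bond brings effort in)
b0 stroke→TF1  (through TF1, causality passes straight; one stroke at TF1)
b5 stroke→J1  (C2 outputs effort q/C2)
b6 stroke→I1  (common-e at J1 fixed by 5)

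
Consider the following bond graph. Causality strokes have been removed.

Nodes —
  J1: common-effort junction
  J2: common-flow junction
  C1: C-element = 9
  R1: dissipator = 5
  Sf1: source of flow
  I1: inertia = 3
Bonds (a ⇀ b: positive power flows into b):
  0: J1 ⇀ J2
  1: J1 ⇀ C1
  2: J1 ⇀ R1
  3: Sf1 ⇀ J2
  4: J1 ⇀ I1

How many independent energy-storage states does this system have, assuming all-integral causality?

2  (C1, I1 all integral)

bond 3 stroke at Sf1  (source Sf1 imposes f)
bond 0 stroke at J2  (J2 flow already set via bond 3)
bond 1 stroke at J1  (C1: C, integral causality)
bond 2 stroke at R1  (common-e at J1 fixed by 1)
bond 4 stroke at I1  (J1 effort already set via bond 1)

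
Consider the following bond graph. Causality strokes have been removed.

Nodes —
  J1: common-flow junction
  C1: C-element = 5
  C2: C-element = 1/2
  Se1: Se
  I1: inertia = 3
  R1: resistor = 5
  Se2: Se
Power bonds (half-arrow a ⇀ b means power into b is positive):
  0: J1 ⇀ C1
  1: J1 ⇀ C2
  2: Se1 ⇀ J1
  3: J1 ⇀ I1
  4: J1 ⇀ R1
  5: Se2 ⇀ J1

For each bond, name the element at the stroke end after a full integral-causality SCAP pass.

bond 2 stroke→J1  (source Se1 imposes e)
bond 5 stroke→J1  (source Se2 imposes e)
bond 0 stroke→J1  (prefer integral on C1)
bond 1 stroke→J1  (C2: C, integral causality)
bond 3 stroke→I1  (prefer integral on I1)
bond 4 stroke→J1  (J1: bond 3 brought flow, rest push out)

b0 →J1
b1 →J1
b2 →J1
b3 →I1
b4 →J1
b5 →J1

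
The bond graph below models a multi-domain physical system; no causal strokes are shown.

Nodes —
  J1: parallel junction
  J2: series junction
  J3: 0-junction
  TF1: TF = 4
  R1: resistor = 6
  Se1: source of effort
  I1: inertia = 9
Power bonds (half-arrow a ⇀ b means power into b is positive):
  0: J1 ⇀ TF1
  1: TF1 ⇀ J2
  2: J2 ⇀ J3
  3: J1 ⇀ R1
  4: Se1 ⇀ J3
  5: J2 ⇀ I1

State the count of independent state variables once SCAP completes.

β4 stroke at J3  (source Se1 imposes e)
β2 stroke at J2  (J3: bond 4 brought effort, rest push out)
β5 stroke at I1  (I1: I, integral causality)
β1 stroke at J2  (common-f at J2 fixed by 5)
β0 stroke at TF1  (TF1: transformer flips bond 1)
β3 stroke at J1  (J1: last free bond brings effort in)

1  (I1 all integral)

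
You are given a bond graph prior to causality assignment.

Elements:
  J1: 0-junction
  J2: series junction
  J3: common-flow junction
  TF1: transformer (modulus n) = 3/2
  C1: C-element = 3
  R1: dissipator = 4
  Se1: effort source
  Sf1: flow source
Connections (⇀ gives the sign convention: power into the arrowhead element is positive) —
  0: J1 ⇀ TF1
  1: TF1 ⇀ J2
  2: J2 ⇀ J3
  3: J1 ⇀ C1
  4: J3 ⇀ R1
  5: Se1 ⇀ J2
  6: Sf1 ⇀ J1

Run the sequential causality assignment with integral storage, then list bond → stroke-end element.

β5 |J2  (Se1 fixes effort; stroke away)
β6 |Sf1  (Sf1 (Sf) sets flow on bond)
β3 |J1  (prefer integral on C1)
β0 |TF1  (0-jn J1 has e-setter on 3)
β1 |J2  (TF1 one-in-one-out from 0)
β2 |J3  (J2 needs exactly one f-in)
β4 |R1  (closing 1-jn rule on J3)

b0 |TF1
b1 |J2
b2 |J3
b3 |J1
b4 |R1
b5 |J2
b6 |Sf1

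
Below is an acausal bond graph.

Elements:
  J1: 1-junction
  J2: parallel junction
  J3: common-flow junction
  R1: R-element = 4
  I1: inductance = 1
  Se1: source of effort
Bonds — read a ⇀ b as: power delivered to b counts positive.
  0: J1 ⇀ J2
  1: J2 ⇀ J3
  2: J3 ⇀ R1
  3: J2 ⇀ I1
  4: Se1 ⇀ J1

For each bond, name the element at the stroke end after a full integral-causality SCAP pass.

β4 |J1  (source Se1 imposes e)
β0 |J2  (J1 needs exactly one f-in)
β1 |J3  (0-jn J2 has e-setter on 0)
β3 |I1  (common-e at J2 fixed by 0)
β2 |R1  (closing 1-jn rule on J3)

β0 stroke→J2
β1 stroke→J3
β2 stroke→R1
β3 stroke→I1
β4 stroke→J1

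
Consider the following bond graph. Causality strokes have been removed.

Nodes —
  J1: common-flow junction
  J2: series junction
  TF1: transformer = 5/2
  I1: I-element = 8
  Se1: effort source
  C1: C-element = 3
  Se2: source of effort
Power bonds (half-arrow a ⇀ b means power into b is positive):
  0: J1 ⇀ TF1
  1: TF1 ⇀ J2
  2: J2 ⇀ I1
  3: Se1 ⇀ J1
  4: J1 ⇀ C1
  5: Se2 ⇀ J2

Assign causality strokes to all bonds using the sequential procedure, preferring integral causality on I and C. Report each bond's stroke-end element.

b0 |TF1
b1 |J2
b2 |I1
b3 |J1
b4 |J1
b5 |J2

β3 stroke at J1  (Se1: effort source, stroke at far end)
β5 stroke at J2  (Se2: effort source, stroke at far end)
β2 stroke at I1  (prefer integral on I1)
β1 stroke at J2  (J2: bond 2 brought flow, rest push out)
β0 stroke at TF1  (through TF1, causality passes straight; one stroke at TF1)
β4 stroke at J1  (J1 flow already set via bond 0)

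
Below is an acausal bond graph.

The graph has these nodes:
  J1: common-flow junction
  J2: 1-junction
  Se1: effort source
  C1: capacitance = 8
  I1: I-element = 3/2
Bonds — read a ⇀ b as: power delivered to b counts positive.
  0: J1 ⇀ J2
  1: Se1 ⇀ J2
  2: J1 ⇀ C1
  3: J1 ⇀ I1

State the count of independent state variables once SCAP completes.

β1 stroke at J2  (source Se1 imposes e)
β0 stroke at J1  (only one flow-in slot at J2)
β2 stroke at J1  (C1: C, integral causality)
β3 stroke at I1  (J1 needs exactly one f-in)

2  (C1, I1 all integral)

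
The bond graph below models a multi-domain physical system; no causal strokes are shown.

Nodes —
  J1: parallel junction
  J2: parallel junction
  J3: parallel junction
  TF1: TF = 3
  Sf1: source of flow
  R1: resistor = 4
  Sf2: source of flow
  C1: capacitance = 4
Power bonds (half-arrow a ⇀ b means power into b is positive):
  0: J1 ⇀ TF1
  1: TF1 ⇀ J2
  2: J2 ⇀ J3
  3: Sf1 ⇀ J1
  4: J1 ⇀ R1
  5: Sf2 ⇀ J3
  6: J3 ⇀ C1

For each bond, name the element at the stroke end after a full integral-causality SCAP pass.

bond 3 stroke→Sf1  (Sf1 fixes flow; stroke at Sf1)
bond 5 stroke→Sf2  (Sf2 (Sf) sets flow on bond)
bond 6 stroke→J3  (C1: C, integral causality)
bond 2 stroke→J2  (J3 effort already set via bond 6)
bond 1 stroke→TF1  (0-jn J2 has e-setter on 2)
bond 0 stroke→J1  (TF TF1: opposite of bond 1)
bond 4 stroke→R1  (0-jn J1 has e-setter on 0)

bond 0 |J1
bond 1 |TF1
bond 2 |J2
bond 3 |Sf1
bond 4 |R1
bond 5 |Sf2
bond 6 |J3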